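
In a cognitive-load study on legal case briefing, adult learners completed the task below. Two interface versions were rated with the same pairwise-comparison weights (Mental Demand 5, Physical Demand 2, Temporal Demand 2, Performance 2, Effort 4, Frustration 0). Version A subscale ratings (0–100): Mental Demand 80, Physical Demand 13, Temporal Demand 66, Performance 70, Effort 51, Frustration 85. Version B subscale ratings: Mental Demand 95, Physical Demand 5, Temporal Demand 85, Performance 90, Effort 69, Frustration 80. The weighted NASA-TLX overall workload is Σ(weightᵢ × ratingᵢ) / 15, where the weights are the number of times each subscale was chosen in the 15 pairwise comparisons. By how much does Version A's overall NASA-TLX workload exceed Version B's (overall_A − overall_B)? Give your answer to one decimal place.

-13.9

Version A weighted sum = 5·80 + 2·13 + 2·66 + 2·70 + 4·51 + 0·85 = 400 + 26 + 132 + 140 + 204 + 0 = 902; overall_A = 902/15 = 60.1333.
Version B weighted sum = 5·95 + 2·5 + 2·85 + 2·90 + 4·69 + 0·80 = 475 + 10 + 170 + 180 + 276 + 0 = 1111; overall_B = 1111/15 = 74.0667.
Difference = 60.1333 − 74.0667 = -13.9334 ≈ -13.9.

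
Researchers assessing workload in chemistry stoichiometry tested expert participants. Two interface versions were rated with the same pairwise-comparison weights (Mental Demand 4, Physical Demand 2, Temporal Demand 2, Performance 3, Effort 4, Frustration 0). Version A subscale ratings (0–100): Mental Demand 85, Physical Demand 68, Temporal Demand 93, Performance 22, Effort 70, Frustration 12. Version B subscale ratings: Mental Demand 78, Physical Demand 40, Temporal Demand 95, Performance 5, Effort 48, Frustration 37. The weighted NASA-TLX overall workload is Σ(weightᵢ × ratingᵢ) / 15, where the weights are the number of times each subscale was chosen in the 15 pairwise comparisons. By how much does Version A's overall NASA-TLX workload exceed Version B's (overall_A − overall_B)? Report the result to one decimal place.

Version A weighted sum = 4·85 + 2·68 + 2·93 + 3·22 + 4·70 + 0·12 = 340 + 136 + 186 + 66 + 280 + 0 = 1008; overall_A = 1008/15 = 67.2000.
Version B weighted sum = 4·78 + 2·40 + 2·95 + 3·5 + 4·48 + 0·37 = 312 + 80 + 190 + 15 + 192 + 0 = 789; overall_B = 789/15 = 52.6000.
Difference = 67.2000 − 52.6000 = 14.6000 ≈ 14.6.

14.6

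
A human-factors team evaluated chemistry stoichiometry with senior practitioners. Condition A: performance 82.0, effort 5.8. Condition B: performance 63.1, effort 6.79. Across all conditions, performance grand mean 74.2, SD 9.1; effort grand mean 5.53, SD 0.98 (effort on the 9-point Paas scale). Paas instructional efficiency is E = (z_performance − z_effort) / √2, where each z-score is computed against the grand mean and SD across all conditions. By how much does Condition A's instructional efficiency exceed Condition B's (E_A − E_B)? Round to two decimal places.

2.18

Condition A: z_P = (82.0 − 74.2)/9.1 = 0.8571; z_E = (5.8 − 5.53)/0.98 = 0.2755; E_A = (0.8571 − 0.2755)/√2 = 0.4113.
Condition B: z_P = (63.1 − 74.2)/9.1 = -1.2198; z_E = (6.79 − 5.53)/0.98 = 1.2857; E_B = (-1.2198 − 1.2857)/√2 = -1.7717.
E_A − E_B = 0.4113 − (-1.7717) = 2.1830 ≈ 2.18.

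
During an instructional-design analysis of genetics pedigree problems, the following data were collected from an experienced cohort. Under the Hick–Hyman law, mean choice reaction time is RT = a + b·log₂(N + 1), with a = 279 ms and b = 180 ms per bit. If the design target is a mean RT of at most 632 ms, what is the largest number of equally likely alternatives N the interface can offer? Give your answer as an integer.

Set 279 + 180·log₂(N + 1) ≤ 632.
log₂(N + 1) ≤ (632 − 279) / 180 = 1.9611.
N + 1 ≤ 2^1.9611 = 3.8936.
N ≤ 2.8936, so the largest integer N is 2.

2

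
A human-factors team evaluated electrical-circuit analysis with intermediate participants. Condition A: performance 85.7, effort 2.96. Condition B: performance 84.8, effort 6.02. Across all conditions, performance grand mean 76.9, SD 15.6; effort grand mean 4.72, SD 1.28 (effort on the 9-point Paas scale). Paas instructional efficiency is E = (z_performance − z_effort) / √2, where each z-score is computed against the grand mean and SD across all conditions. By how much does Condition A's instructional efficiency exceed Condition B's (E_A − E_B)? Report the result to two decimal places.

Condition A: z_P = (85.7 − 76.9)/15.6 = 0.5641; z_E = (2.96 − 4.72)/1.28 = -1.3750; E_A = (0.5641 − (-1.3750))/√2 = 1.3712.
Condition B: z_P = (84.8 − 76.9)/15.6 = 0.5064; z_E = (6.02 − 4.72)/1.28 = 1.0156; E_B = (0.5064 − 1.0156)/√2 = -0.3601.
E_A − E_B = 1.3712 − (-0.3601) = 1.7313 ≈ 1.73.

1.73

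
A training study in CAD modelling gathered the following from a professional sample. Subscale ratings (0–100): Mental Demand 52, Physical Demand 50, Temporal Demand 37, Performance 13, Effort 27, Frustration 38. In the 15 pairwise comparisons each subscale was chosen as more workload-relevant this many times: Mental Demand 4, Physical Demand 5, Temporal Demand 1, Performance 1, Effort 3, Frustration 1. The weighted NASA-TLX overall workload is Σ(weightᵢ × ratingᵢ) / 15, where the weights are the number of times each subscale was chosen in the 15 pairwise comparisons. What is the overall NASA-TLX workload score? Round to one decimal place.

41.8

The tallies are the weights (they sum to 15).
Weighted sum = 4·52 + 5·50 + 1·37 + 1·13 + 3·27 + 1·38
            = 208 + 250 + 37 + 13 + 81 + 38 = 627.
Overall workload = 627 / 15 = 41.8000 ≈ 41.8.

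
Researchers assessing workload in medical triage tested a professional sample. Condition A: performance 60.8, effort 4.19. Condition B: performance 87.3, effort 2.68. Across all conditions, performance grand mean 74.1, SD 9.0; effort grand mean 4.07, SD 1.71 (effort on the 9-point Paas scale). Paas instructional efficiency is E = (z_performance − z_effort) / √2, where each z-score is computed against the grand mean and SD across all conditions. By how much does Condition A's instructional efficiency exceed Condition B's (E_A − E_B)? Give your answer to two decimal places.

Condition A: z_P = (60.8 − 74.1)/9.0 = -1.4778; z_E = (4.19 − 4.07)/1.71 = 0.0702; E_A = (-1.4778 − 0.0702)/√2 = -1.0946.
Condition B: z_P = (87.3 − 74.1)/9.0 = 1.4667; z_E = (2.68 − 4.07)/1.71 = -0.8129; E_B = (1.4667 − (-0.8129))/√2 = 1.6119.
E_A − E_B = -1.0946 − 1.6119 = -2.7065 ≈ -2.71.

-2.71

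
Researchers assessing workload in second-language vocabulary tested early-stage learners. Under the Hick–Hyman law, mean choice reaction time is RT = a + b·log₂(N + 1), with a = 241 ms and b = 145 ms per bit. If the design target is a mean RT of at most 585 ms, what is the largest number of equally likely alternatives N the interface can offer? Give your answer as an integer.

4

Set 241 + 145·log₂(N + 1) ≤ 585.
log₂(N + 1) ≤ (585 − 241) / 145 = 2.3724.
N + 1 ≤ 2^2.3724 = 5.1780.
N ≤ 4.1780, so the largest integer N is 4.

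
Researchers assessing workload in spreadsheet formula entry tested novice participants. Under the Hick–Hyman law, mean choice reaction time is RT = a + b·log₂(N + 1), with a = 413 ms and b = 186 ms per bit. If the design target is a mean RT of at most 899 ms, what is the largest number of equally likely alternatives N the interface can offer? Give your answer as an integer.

Set 413 + 186·log₂(N + 1) ≤ 899.
log₂(N + 1) ≤ (899 − 413) / 186 = 2.6129.
N + 1 ≤ 2^2.6129 = 6.1173.
N ≤ 5.1173, so the largest integer N is 5.

5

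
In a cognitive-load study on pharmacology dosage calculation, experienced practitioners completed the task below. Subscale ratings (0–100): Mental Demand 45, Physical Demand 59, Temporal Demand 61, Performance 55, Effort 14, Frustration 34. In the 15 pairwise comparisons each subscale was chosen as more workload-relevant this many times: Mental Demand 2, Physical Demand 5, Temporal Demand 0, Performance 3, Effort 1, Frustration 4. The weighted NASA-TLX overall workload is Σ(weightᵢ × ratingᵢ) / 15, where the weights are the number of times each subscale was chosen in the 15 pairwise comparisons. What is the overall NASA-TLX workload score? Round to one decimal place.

46.7

The tallies are the weights (they sum to 15).
Weighted sum = 2·45 + 5·59 + 0·61 + 3·55 + 1·14 + 4·34
            = 90 + 295 + 0 + 165 + 14 + 136 = 700.
Overall workload = 700 / 15 = 46.6667 ≈ 46.7.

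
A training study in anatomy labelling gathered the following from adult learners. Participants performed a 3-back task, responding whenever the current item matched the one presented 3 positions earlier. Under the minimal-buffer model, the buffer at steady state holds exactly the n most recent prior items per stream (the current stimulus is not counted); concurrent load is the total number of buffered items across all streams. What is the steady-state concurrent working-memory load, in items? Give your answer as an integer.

3

The buffer holds the 3 most recent prior items.
Steady-state concurrent load = 3 items.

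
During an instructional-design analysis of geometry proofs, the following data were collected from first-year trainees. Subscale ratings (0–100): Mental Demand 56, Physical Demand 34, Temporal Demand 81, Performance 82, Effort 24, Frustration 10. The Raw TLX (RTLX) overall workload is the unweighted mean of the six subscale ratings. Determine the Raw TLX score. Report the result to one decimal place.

Sum of ratings = 56 + 34 + 81 + 82 + 24 + 10 = 287.
RTLX = 287 / 6 = 47.8333 ≈ 47.8.

47.8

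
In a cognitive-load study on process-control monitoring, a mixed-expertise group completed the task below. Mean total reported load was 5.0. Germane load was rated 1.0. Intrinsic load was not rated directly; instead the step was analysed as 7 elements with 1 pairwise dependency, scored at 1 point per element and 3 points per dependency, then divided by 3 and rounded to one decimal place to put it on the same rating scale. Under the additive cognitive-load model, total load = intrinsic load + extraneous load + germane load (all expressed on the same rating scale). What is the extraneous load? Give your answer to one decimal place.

0.7

Intrinsic (element-interactivity): (7 × 1 + 1 × 3) / 3 = 10 / 3 = 3.3333 → 3.3.
extraneous load = total − intrinsic − germane
             = 5.0 − 3.3 − 1.0 = 0.7.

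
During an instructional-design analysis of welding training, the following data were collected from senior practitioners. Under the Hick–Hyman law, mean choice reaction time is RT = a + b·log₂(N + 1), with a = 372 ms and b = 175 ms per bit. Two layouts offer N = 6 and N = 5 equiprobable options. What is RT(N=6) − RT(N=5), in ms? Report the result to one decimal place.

RT(6) = 372 + 175·log₂(7) = 372 + 175·2.8074 = 863.2950 ms.
RT(5) = 372 + 175·log₂(6) = 372 + 175·2.5850 = 824.3750 ms.
Difference = 863.2950 − 824.3750 = 38.9200 ≈ 38.9 ms.

38.9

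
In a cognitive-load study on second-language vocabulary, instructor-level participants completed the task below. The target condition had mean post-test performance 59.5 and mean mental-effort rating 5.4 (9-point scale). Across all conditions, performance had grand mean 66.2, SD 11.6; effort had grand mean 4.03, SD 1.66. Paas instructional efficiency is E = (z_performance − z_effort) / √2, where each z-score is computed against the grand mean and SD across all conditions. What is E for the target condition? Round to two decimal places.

z_performance = (59.5 − 66.2) / 11.6 = -6.7000 / 11.6 = -0.5776.
z_effort = (5.4 − 4.03) / 1.66 = 1.3700 / 1.66 = 0.8253.
z_P − z_E = -0.5776 − 0.8253 = -1.4029.
E = -1.4029 / √2 = -1.4029 / 1.41421 = -0.9920 ≈ -0.99.

-0.99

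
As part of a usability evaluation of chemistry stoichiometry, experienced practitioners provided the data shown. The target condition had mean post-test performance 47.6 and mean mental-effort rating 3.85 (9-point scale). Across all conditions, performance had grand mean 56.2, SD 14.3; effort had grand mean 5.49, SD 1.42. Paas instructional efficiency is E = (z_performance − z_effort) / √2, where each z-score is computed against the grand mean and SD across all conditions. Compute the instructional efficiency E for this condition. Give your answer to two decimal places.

z_performance = (47.6 − 56.2) / 14.3 = -8.6000 / 14.3 = -0.6014.
z_effort = (3.85 − 5.49) / 1.42 = -1.6400 / 1.42 = -1.1549.
z_P − z_E = -0.6014 − (-1.1549) = 0.5535.
E = 0.5535 / √2 = 0.5535 / 1.41421 = 0.3914 ≈ 0.39.

0.39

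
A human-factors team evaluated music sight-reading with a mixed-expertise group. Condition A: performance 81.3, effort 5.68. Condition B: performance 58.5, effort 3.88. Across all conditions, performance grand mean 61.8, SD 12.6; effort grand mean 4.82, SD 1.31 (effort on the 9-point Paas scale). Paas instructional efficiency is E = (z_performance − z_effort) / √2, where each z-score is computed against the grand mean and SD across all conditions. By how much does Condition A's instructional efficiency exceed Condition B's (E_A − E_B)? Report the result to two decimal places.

0.31

Condition A: z_P = (81.3 − 61.8)/12.6 = 1.5476; z_E = (5.68 − 4.82)/1.31 = 0.6565; E_A = (1.5476 − 0.6565)/√2 = 0.6301.
Condition B: z_P = (58.5 − 61.8)/12.6 = -0.2619; z_E = (3.88 − 4.82)/1.31 = -0.7176; E_B = (-0.2619 − (-0.7176))/√2 = 0.3222.
E_A − E_B = 0.6301 − 0.3222 = 0.3079 ≈ 0.31.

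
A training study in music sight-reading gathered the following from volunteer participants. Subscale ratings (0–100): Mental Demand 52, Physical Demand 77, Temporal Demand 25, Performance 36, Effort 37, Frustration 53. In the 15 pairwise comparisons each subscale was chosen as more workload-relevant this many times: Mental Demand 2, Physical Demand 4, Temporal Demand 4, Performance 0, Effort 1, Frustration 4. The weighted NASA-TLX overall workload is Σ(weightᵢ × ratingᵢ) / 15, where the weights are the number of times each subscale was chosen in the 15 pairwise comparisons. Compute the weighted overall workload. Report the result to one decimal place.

50.7

The tallies are the weights (they sum to 15).
Weighted sum = 2·52 + 4·77 + 4·25 + 0·36 + 1·37 + 4·53
            = 104 + 308 + 100 + 0 + 37 + 212 = 761.
Overall workload = 761 / 15 = 50.7333 ≈ 50.7.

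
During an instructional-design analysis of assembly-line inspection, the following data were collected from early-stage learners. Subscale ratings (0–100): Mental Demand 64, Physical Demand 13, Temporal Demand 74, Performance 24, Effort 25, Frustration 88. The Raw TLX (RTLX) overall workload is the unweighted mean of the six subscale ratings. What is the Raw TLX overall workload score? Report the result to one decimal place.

Sum of ratings = 64 + 13 + 74 + 24 + 25 + 88 = 288.
RTLX = 288 / 6 = 48.0000 ≈ 48.0.

48.0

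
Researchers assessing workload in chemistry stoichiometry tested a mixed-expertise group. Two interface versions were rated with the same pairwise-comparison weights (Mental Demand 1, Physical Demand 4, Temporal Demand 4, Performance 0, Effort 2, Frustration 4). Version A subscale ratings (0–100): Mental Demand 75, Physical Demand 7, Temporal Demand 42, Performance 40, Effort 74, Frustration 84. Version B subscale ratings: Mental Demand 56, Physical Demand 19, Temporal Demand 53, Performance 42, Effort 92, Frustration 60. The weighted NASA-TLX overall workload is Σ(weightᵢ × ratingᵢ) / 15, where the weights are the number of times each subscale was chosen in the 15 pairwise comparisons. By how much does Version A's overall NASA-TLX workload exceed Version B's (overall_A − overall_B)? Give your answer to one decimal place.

Version A weighted sum = 1·75 + 4·7 + 4·42 + 0·40 + 2·74 + 4·84 = 75 + 28 + 168 + 0 + 148 + 336 = 755; overall_A = 755/15 = 50.3333.
Version B weighted sum = 1·56 + 4·19 + 4·53 + 0·42 + 2·92 + 4·60 = 56 + 76 + 212 + 0 + 184 + 240 = 768; overall_B = 768/15 = 51.2000.
Difference = 50.3333 − 51.2000 = -0.8667 ≈ -0.9.

-0.9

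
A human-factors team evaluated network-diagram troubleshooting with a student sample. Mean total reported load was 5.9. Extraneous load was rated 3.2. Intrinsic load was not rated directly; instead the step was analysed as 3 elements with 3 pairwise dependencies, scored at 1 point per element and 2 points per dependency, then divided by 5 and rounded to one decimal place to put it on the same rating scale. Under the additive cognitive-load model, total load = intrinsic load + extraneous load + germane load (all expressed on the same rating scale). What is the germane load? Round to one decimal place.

Intrinsic (element-interactivity): (3 × 1 + 3 × 2) / 5 = 9 / 5 = 1.8000 → 1.8.
germane load = total − intrinsic − extraneous
             = 5.9 − 1.8 − 3.2 = 0.9.

0.9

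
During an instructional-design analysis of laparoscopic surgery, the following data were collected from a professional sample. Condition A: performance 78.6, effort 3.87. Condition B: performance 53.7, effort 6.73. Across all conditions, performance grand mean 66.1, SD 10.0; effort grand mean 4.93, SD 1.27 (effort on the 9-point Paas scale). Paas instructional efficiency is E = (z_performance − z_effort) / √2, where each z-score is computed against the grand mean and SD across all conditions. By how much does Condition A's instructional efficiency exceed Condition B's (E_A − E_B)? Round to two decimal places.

3.35

Condition A: z_P = (78.6 − 66.1)/10.0 = 1.2500; z_E = (3.87 − 4.93)/1.27 = -0.8346; E_A = (1.2500 − (-0.8346))/√2 = 1.4740.
Condition B: z_P = (53.7 − 66.1)/10.0 = -1.2400; z_E = (6.73 − 4.93)/1.27 = 1.4173; E_B = (-1.2400 − 1.4173)/√2 = -1.8790.
E_A − E_B = 1.4740 − (-1.8790) = 3.3530 ≈ 3.35.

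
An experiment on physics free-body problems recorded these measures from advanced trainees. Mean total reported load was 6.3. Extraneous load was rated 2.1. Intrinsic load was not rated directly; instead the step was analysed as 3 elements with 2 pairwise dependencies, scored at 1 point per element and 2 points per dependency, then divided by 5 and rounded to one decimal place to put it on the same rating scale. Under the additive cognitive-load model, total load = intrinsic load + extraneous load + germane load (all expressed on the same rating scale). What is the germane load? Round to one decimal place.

2.8

Intrinsic (element-interactivity): (3 × 1 + 2 × 2) / 5 = 7 / 5 = 1.4000 → 1.4.
germane load = total − intrinsic − extraneous
             = 6.3 − 1.4 − 2.1 = 2.8.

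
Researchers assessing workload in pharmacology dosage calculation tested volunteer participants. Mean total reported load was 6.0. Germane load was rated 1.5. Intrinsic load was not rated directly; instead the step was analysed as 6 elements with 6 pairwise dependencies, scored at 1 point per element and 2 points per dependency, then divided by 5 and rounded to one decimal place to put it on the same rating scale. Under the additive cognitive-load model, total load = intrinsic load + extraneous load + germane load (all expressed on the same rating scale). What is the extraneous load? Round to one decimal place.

0.9

Intrinsic (element-interactivity): (6 × 1 + 6 × 2) / 5 = 18 / 5 = 3.6000 → 3.6.
extraneous load = total − intrinsic − germane
             = 6.0 − 3.6 − 1.5 = 0.9.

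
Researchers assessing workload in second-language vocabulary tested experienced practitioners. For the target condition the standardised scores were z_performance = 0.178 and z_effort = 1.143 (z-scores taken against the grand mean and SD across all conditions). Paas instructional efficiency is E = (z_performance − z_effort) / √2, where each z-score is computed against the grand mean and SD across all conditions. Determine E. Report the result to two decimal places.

z_P − z_E = 0.178 − 1.143 = -0.9650.
E = -0.9650 / √2 = -0.9650 / 1.41421 = -0.6824 ≈ -0.68.

-0.68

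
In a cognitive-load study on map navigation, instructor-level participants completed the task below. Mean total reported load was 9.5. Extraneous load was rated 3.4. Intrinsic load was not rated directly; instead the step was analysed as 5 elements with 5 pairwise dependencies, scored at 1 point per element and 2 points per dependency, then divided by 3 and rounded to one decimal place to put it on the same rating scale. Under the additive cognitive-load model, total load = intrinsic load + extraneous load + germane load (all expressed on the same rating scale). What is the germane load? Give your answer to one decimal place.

Intrinsic (element-interactivity): (5 × 1 + 5 × 2) / 3 = 15 / 3 = 5.0000 → 5.0.
germane load = total − intrinsic − extraneous
             = 9.5 − 5.0 − 3.4 = 1.1.

1.1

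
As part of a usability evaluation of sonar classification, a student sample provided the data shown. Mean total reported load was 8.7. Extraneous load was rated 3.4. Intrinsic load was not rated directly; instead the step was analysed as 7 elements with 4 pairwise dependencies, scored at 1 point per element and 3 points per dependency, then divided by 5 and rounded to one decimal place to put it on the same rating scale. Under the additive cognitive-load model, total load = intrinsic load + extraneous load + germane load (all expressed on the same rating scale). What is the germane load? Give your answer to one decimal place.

1.5

Intrinsic (element-interactivity): (7 × 1 + 4 × 3) / 5 = 19 / 5 = 3.8000 → 3.8.
germane load = total − intrinsic − extraneous
             = 8.7 − 3.8 − 3.4 = 1.5.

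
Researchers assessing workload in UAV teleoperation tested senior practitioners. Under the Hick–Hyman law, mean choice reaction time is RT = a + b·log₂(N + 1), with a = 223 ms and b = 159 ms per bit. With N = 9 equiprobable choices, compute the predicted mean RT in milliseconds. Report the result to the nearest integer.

log₂(9 + 1) = log₂(10) = 3.3219.
RT = 223 + 159 × 3.3219 = 223 + 528.1821 = 751.1821 ms.
≈ 751 ms.

751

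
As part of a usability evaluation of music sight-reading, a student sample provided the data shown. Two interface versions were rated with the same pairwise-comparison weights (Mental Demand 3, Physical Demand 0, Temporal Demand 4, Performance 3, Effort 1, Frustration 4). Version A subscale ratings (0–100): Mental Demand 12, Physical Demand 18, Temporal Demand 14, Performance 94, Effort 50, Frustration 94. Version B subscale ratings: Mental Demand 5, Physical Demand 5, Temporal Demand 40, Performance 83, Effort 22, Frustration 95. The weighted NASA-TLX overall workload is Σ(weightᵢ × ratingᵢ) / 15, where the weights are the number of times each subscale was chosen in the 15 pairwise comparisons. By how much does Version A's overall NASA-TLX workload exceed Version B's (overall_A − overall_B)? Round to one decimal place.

-1.7

Version A weighted sum = 3·12 + 0·18 + 4·14 + 3·94 + 1·50 + 4·94 = 36 + 0 + 56 + 282 + 50 + 376 = 800; overall_A = 800/15 = 53.3333.
Version B weighted sum = 3·5 + 0·5 + 4·40 + 3·83 + 1·22 + 4·95 = 15 + 0 + 160 + 249 + 22 + 380 = 826; overall_B = 826/15 = 55.0667.
Difference = 53.3333 − 55.0667 = -1.7334 ≈ -1.7.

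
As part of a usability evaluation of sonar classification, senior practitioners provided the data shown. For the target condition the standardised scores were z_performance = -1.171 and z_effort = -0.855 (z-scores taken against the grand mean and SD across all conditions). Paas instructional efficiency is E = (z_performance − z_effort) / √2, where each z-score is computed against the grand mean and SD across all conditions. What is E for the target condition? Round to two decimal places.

-0.22

z_P − z_E = -1.171 − (-0.855) = -0.3160.
E = -0.3160 / √2 = -0.3160 / 1.41421 = -0.2234 ≈ -0.22.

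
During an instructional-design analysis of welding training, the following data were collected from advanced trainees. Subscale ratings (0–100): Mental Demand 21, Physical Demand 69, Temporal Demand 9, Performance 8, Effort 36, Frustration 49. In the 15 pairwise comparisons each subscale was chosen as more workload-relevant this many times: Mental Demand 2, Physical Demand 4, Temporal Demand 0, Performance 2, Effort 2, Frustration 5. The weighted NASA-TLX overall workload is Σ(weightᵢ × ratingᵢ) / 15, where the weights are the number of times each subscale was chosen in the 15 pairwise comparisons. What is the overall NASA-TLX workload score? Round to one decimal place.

43.4

The tallies are the weights (they sum to 15).
Weighted sum = 2·21 + 4·69 + 0·9 + 2·8 + 2·36 + 5·49
            = 42 + 276 + 0 + 16 + 72 + 245 = 651.
Overall workload = 651 / 15 = 43.4000 ≈ 43.4.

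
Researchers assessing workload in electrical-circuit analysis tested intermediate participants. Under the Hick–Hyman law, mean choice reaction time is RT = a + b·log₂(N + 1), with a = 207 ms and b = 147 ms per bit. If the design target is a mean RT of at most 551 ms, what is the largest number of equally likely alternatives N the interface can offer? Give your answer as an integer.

4

Set 207 + 147·log₂(N + 1) ≤ 551.
log₂(N + 1) ≤ (551 − 207) / 147 = 2.3401.
N + 1 ≤ 2^2.3401 = 5.0634.
N ≤ 4.0634, so the largest integer N is 4.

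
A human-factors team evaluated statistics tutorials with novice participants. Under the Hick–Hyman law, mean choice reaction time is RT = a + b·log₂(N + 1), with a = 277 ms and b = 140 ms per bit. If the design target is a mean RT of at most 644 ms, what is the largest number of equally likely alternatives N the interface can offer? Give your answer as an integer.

Set 277 + 140·log₂(N + 1) ≤ 644.
log₂(N + 1) ≤ (644 − 277) / 140 = 2.6214.
N + 1 ≤ 2^2.6214 = 6.1535.
N ≤ 5.1535, so the largest integer N is 5.

5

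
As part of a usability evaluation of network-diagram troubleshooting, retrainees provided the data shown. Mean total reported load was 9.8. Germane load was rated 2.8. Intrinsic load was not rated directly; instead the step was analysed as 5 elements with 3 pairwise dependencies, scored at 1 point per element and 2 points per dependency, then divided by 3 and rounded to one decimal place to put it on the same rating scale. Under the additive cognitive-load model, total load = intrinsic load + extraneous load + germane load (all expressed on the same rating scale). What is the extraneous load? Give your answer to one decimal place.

3.3

Intrinsic (element-interactivity): (5 × 1 + 3 × 2) / 3 = 11 / 3 = 3.6667 → 3.7.
extraneous load = total − intrinsic − germane
             = 9.8 − 3.7 − 2.8 = 3.3.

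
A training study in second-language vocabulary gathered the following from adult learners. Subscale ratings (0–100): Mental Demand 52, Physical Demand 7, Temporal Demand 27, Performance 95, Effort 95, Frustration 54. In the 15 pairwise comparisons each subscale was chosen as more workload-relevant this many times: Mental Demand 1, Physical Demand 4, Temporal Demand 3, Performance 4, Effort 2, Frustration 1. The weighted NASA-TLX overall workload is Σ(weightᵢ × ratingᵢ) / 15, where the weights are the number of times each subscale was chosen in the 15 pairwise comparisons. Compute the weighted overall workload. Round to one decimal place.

52.3

The tallies are the weights (they sum to 15).
Weighted sum = 1·52 + 4·7 + 3·27 + 4·95 + 2·95 + 1·54
            = 52 + 28 + 81 + 380 + 190 + 54 = 785.
Overall workload = 785 / 15 = 52.3333 ≈ 52.3.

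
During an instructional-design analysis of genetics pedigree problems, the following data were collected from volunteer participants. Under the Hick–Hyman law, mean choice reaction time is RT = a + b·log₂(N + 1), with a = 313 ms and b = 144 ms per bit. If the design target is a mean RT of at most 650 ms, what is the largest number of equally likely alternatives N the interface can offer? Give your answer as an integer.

Set 313 + 144·log₂(N + 1) ≤ 650.
log₂(N + 1) ≤ (650 − 313) / 144 = 2.3403.
N + 1 ≤ 2^2.3403 = 5.0641.
N ≤ 4.0641, so the largest integer N is 4.

4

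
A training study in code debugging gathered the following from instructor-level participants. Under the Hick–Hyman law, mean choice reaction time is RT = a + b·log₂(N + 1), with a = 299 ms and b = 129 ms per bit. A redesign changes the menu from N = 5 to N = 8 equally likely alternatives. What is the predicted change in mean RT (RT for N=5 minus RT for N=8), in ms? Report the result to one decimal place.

RT(5) = 299 + 129·log₂(6) = 299 + 129·2.5850 = 632.4650 ms.
RT(8) = 299 + 129·log₂(9) = 299 + 129·3.1699 = 707.9171 ms.
Difference = 632.4650 − 707.9171 = -75.4521 ≈ -75.5 ms.

-75.5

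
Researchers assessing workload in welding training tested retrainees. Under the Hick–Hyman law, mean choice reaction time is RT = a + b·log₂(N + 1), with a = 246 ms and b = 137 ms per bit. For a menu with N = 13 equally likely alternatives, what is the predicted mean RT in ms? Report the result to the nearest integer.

log₂(13 + 1) = log₂(14) = 3.8074.
RT = 246 + 137 × 3.8074 = 246 + 521.6138 = 767.6138 ms.
≈ 768 ms.

768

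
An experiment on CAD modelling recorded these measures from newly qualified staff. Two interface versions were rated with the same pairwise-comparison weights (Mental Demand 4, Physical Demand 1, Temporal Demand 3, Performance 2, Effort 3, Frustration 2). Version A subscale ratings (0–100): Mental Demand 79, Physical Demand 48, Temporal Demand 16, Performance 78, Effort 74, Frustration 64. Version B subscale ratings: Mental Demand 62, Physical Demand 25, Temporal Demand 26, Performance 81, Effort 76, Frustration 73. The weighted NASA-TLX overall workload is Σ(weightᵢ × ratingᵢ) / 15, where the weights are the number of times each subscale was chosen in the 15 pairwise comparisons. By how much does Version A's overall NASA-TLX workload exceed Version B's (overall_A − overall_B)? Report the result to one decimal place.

Version A weighted sum = 4·79 + 1·48 + 3·16 + 2·78 + 3·74 + 2·64 = 316 + 48 + 48 + 156 + 222 + 128 = 918; overall_A = 918/15 = 61.2000.
Version B weighted sum = 4·62 + 1·25 + 3·26 + 2·81 + 3·76 + 2·73 = 248 + 25 + 78 + 162 + 228 + 146 = 887; overall_B = 887/15 = 59.1333.
Difference = 61.2000 − 59.1333 = 2.0667 ≈ 2.1.

2.1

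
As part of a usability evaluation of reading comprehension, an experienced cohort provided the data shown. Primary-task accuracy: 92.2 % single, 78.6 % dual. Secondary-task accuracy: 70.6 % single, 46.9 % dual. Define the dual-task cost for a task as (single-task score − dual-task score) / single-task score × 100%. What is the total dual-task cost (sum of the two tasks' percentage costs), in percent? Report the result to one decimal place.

Primary cost = (92.2 − 78.6) / 92.2 × 100% = 14.7505%.
Secondary cost = (70.6 − 46.9) / 70.6 × 100% = 33.5694%.
Total = 14.7505% + 33.5694% = 48.3199% ≈ 48.3%.

48.3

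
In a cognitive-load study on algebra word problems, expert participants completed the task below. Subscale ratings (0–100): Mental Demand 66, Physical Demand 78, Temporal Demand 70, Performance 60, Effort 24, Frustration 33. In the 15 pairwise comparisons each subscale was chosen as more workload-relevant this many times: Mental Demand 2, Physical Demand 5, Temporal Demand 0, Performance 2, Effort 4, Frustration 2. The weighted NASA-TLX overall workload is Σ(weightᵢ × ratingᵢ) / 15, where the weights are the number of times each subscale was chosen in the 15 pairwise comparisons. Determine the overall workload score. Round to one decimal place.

The tallies are the weights (they sum to 15).
Weighted sum = 2·66 + 5·78 + 0·70 + 2·60 + 4·24 + 2·33
            = 132 + 390 + 0 + 120 + 96 + 66 = 804.
Overall workload = 804 / 15 = 53.6000 ≈ 53.6.

53.6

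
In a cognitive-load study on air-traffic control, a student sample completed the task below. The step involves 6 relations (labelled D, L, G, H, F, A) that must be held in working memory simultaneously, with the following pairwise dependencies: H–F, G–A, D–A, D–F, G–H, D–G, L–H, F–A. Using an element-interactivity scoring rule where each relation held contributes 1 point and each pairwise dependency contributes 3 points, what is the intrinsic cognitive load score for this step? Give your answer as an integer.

Count of relations held simultaneously: 6.
Count of pairwise dependencies listed: 8.
Element contribution: 6 × 1 = 6.
Interaction contribution: 8 × 3 = 24.
Intrinsic load = 6 + 24 = 30.

30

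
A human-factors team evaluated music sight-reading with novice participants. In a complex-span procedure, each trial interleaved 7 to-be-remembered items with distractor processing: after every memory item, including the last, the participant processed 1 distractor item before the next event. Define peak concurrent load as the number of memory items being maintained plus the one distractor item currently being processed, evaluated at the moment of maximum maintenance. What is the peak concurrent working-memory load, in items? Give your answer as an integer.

Maintenance is greatest during the distractor(s) after memory item 7: all 7 memory items are being held.
One distractor item is concurrently being processed.
Peak concurrent load = 7 + 1 = 8 items.

8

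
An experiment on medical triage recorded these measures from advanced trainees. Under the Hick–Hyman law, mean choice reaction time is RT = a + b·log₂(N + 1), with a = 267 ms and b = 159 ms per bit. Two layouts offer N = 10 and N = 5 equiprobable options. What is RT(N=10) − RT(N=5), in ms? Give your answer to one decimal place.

RT(10) = 267 + 159·log₂(11) = 267 + 159·3.4594 = 817.0446 ms.
RT(5) = 267 + 159·log₂(6) = 267 + 159·2.5850 = 678.0150 ms.
Difference = 817.0446 − 678.0150 = 139.0296 ≈ 139.0 ms.

139.0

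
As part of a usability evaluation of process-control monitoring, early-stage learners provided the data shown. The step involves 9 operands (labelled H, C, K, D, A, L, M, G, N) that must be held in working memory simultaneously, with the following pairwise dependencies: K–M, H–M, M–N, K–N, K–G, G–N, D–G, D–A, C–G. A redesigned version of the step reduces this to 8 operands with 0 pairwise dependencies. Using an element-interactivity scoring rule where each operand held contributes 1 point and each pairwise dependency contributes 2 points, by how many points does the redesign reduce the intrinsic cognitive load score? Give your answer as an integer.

19

Original: 9 × 1 + 9 × 2 = 9 + 18 = 27.
Redesigned: 8 × 1 + 0 × 2 = 8 + 0 = 8.
Reduction = 27 − 8 = 19.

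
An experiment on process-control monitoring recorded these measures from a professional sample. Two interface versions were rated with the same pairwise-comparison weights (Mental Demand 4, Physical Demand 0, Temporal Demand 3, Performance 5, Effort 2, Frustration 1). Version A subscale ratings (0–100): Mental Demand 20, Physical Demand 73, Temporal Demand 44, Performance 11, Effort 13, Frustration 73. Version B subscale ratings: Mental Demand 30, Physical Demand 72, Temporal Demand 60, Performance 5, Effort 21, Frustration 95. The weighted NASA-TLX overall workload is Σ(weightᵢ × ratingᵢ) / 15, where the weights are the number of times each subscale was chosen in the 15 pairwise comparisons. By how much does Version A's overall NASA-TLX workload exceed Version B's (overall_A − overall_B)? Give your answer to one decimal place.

Version A weighted sum = 4·20 + 0·73 + 3·44 + 5·11 + 2·13 + 1·73 = 80 + 0 + 132 + 55 + 26 + 73 = 366; overall_A = 366/15 = 24.4000.
Version B weighted sum = 4·30 + 0·72 + 3·60 + 5·5 + 2·21 + 1·95 = 120 + 0 + 180 + 25 + 42 + 95 = 462; overall_B = 462/15 = 30.8000.
Difference = 24.4000 − 30.8000 = -6.4000 ≈ -6.4.

-6.4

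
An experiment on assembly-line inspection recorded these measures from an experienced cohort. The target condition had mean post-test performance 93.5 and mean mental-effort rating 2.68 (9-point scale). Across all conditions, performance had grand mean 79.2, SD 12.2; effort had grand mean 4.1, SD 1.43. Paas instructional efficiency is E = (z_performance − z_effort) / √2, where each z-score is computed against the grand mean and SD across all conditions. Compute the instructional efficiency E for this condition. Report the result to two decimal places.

1.53

z_performance = (93.5 − 79.2) / 12.2 = 14.3000 / 12.2 = 1.1721.
z_effort = (2.68 − 4.1) / 1.43 = -1.4200 / 1.43 = -0.9930.
z_P − z_E = 1.1721 − (-0.9930) = 2.1651.
E = 2.1651 / √2 = 2.1651 / 1.41421 = 1.5310 ≈ 1.53.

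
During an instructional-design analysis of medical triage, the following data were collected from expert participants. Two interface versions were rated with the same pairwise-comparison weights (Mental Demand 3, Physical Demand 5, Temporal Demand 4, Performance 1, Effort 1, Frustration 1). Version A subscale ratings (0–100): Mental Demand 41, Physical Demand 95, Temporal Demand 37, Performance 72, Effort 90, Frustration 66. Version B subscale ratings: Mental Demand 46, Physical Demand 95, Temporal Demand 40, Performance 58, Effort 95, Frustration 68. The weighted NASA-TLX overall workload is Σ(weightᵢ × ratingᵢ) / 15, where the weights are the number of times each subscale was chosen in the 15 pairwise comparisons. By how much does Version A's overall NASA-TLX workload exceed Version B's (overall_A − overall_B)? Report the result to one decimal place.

-1.3

Version A weighted sum = 3·41 + 5·95 + 4·37 + 1·72 + 1·90 + 1·66 = 123 + 475 + 148 + 72 + 90 + 66 = 974; overall_A = 974/15 = 64.9333.
Version B weighted sum = 3·46 + 5·95 + 4·40 + 1·58 + 1·95 + 1·68 = 138 + 475 + 160 + 58 + 95 + 68 = 994; overall_B = 994/15 = 66.2667.
Difference = 64.9333 − 66.2667 = -1.3334 ≈ -1.3.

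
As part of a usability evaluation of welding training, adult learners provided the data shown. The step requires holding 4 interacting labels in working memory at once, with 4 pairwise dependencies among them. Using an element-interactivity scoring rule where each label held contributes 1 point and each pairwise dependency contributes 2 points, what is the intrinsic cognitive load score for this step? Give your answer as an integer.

12

Element contribution: 4 × 1 = 4.
Interaction contribution: 4 × 2 = 8.
Intrinsic load = 4 + 8 = 12.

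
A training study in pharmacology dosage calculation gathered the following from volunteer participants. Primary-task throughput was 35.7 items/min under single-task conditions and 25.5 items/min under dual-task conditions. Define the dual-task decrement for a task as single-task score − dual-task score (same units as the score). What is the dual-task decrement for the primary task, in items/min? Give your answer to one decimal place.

10.2

Decrement = 35.7 − 25.5 = 10.2000 items/min ≈ 10.2 items/min.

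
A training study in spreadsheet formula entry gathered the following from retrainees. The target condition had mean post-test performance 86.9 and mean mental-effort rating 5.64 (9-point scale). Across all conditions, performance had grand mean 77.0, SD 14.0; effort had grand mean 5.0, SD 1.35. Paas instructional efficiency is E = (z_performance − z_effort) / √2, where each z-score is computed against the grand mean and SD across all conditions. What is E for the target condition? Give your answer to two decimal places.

0.16

z_performance = (86.9 − 77.0) / 14.0 = 9.9000 / 14.0 = 0.7071.
z_effort = (5.64 − 5.0) / 1.35 = 0.6400 / 1.35 = 0.4741.
z_P − z_E = 0.7071 − 0.4741 = 0.2330.
E = 0.2330 / √2 = 0.2330 / 1.41421 = 0.1648 ≈ 0.16.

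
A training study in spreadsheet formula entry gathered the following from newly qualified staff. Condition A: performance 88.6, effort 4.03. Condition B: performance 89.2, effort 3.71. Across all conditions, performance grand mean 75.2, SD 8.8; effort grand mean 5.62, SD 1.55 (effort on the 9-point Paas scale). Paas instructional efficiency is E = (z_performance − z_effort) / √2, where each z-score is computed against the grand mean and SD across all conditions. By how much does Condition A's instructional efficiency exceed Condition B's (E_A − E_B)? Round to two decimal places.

-0.19

Condition A: z_P = (88.6 − 75.2)/8.8 = 1.5227; z_E = (4.03 − 5.62)/1.55 = -1.0258; E_A = (1.5227 − (-1.0258))/√2 = 1.8021.
Condition B: z_P = (89.2 − 75.2)/8.8 = 1.5909; z_E = (3.71 − 5.62)/1.55 = -1.2323; E_B = (1.5909 − (-1.2323))/√2 = 1.9963.
E_A − E_B = 1.8021 − 1.9963 = -0.1942 ≈ -0.19.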